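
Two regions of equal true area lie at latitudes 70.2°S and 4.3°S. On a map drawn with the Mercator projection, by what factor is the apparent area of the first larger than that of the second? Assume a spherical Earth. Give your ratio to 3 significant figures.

On Mercator, area is exaggerated by sec²φ = 1/cos²φ.
At 70.2°: sec²(70.2°) = 1/0.3387² = 8.715.
At 4.3°: sec²(4.3°) = 1/0.9972² = 1.006.
Ratio = 8.715/1.006 = cos²(4.3°)/cos²(70.2°) ≈ 8.67.

8.67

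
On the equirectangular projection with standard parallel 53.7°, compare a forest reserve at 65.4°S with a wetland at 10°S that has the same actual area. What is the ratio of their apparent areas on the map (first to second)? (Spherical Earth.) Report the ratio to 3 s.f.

With standard parallel φ₀ = 53.7°, the equirectangular projection gives x = Rλ cos φ₀, y = Rφ, so h = 1 and k = cos 53.7° / cos φ.
Areal scale at 65.4°: h·k = 1.000 × 1.422 = 1.422.
Areal scale at 10°: h·k = 1.000 × 0.6011 = 0.6011.
Ratio = 1.422/0.6011 ≈ 2.37.

2.37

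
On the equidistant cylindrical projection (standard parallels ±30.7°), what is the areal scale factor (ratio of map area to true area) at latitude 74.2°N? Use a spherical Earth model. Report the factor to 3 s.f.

3.16

The equidistant cylindrical projection with φ₀ = 30.7° has h = 1 (meridians true) and k = cos φ₀ / cos φ along parallels.
Areal scale = h·k = 1 × cos φ₀ / cos φ; at 74.2°, h = 1.000, k = 3.158, so h·k = 3.158.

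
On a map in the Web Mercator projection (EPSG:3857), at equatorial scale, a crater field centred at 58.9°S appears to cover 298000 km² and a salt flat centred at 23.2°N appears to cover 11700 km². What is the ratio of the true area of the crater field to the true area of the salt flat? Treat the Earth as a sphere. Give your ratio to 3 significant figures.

8.04

Mercator's areal exaggeration is sec²φ; hence true area = (apparent area) · cos²φ.
True area of crater field: 298000 × cos²(58.9°) = 298000 × 0.2668 = 79510 km².
True area of salt flat: 11700 × cos²(23.2°) = 11700 × 0.8448 = 9884 km².
Ratio = 79510 / 9884 ≈ 8.04.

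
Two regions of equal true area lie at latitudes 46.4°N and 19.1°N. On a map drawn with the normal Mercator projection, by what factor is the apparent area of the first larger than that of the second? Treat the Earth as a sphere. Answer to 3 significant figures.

1.88

Mercator is conformal with k = sec φ, so areal scale = k² = sec²φ.
At 46.4°: sec²(46.4°) = 1/0.6896² = 2.103.
At 19.1°: sec²(19.1°) = 1/0.9449² = 1.120.
Ratio = 2.103/1.120 = cos²(19.1°)/cos²(46.4°) ≈ 1.88.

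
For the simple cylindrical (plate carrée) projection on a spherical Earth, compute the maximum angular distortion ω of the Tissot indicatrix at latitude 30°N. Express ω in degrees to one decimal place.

8.2°

For the equirectangular projection with φ₀ = 0 (plate carrée), h = 1 along meridians and k = sec φ along parallels.
At 30°: h = 1.000, k = 1.155; principal scales a = 1.155, b = 1.000.
sin(ω/2) = (a − b)/(a + b) = 0.1547/2.155 = 0.07180, so ω = 2 arcsin(0.07180) ≈ 8.2°.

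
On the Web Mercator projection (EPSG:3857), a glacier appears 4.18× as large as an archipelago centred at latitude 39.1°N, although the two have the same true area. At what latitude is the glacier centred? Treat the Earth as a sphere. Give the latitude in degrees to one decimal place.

67.7°

For equal true areas on Mercator, apparent areas scale as sec²φ, so the ratio is cos²φ₂ / cos²φ₁.
cos²φ₂ / cos²φ₁ = 4.18  ⇒  cos φ₁ = cos 39.1° / √4.18 = 0.7760/2.045 = 0.3796.
φ₁ = arccos(0.3796) ≈ 67.7°.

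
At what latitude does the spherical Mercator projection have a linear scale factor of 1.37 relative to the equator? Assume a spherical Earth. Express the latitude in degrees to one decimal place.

43.1°

Mercator scale is k = sec φ = 1/cos φ.
1/cos φ = 1.37  ⇒  cos φ = 0.7299  ⇒  φ = arccos(0.7299) ≈ 43.1°.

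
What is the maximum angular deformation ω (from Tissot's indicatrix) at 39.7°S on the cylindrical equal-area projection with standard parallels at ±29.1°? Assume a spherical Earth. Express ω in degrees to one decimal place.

For cylindrical equal-area with standard parallel φ₀, h = cos φ / cos φ₀ and k = cos φ₀ / cos φ, so h·k = 1.
At 39.7°: h = 0.8805, k = 1.136; principal scales a = 1.136, b = 0.8805.
sin(ω/2) = (a − b)/(a + b) = 0.2551/2.016 = 0.1265, so ω = 2 arcsin(0.1265) ≈ 14.5°.

14.5°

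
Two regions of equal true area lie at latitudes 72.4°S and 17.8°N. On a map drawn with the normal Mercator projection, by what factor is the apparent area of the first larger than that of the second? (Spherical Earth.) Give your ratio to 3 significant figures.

On Mercator, area is exaggerated by sec²φ = 1/cos²φ.
At 72.4°: sec²(72.4°) = 1/0.3024² = 10.94.
At 17.8°: sec²(17.8°) = 1/0.9521² = 1.103.
Ratio = 10.94/1.103 = cos²(17.8°)/cos²(72.4°) ≈ 9.92.

9.92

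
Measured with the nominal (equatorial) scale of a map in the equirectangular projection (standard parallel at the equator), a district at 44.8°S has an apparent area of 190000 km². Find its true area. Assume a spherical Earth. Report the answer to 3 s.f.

135000 km²

For the equirectangular projection with φ₀ = 0 (plate carrée), h = 1 along meridians and k = sec φ along parallels.
Areal scale = h·k = 1 × sec φ; at 44.8°, h = 1.000, k = 1.409, so h·k = 1.409.
True area = apparent / (areal scale) = 190000 / 1.409 ≈ 135000 km².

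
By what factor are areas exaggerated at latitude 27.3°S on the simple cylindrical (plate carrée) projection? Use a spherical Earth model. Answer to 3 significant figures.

In the plate carrée (x = Rλ, y = Rφ), meridians are true-scale (h = 1) and parallels are stretched by k = sec φ.
Areal scale = h·k = 1 × sec φ; at 27.3°, h = 1.000, k = 1.125, so h·k = 1.125.

1.13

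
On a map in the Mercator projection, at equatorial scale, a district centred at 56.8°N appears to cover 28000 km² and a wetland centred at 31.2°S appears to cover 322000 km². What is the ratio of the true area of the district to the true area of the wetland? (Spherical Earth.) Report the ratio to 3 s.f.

Mercator's areal exaggeration is sec²φ; hence true area = (apparent area) · cos²φ.
True area of district: 28000 × cos²(56.8°) = 28000 × 0.2998 = 8395 km².
True area of wetland: 322000 × cos²(31.2°) = 322000 × 0.7316 = 235600 km².
Ratio = 8395 / 235600 ≈ 0.0356.

0.0356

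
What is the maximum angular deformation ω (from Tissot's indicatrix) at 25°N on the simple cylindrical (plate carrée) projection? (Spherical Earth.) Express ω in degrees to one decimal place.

5.6°

Plate carrée maps x = Rλ, y = Rφ. The meridian scale is h = 1 and the parallel scale is k = 1/cos φ = sec φ.
At 25°: h = 1.000, k = 1.103; principal scales a = 1.103, b = 1.000.
sin(ω/2) = (a − b)/(a + b) = 0.1034/2.103 = 0.04915, so ω = 2 arcsin(0.04915) ≈ 5.6°.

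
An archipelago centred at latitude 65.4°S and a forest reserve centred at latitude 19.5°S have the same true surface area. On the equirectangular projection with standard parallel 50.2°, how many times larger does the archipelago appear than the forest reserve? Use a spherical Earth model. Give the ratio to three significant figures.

2.26

With standard parallel φ₀ = 50.2°, the equirectangular projection gives x = Rλ cos φ₀, y = Rφ, so h = 1 and k = cos 50.2° / cos φ.
Areal scale at 65.4°: h·k = 1.000 × 1.538 = 1.538.
Areal scale at 19.5°: h·k = 1.000 × 0.6791 = 0.6791.
Ratio = 1.538/0.6791 ≈ 2.26.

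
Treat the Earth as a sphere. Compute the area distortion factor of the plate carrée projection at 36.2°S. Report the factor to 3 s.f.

In the plate carrée (x = Rλ, y = Rφ), meridians are true-scale (h = 1) and parallels are stretched by k = sec φ.
Areal scale = h·k = 1 × sec φ; at 36.2°, h = 1.000, k = 1.239, so h·k = 1.239.

1.24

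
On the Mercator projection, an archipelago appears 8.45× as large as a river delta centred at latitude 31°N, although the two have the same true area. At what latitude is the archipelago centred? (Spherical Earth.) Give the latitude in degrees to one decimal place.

Mercator areal scale is sec²φ, so apparent-area ratio = sec²φ₁ / sec²φ₂ = cos²φ₂ / cos²φ₁.
cos²φ₂ / cos²φ₁ = 8.45  ⇒  cos φ₁ = cos 31° / √8.45 = 0.8572/2.907 = 0.2949.
φ₁ = arccos(0.2949) ≈ 72.8°.

72.8°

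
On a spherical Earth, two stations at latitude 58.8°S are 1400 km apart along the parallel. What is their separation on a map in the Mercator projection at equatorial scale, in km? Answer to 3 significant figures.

2700 km

The Mercator projection is conformal; its linear scale factor is the same in every direction and equals sec φ = 1/cos φ.
Along the parallel, k = sec 58.8° = 1/0.5180 = 1.930.
Map distance = 1400 × 1.930 ≈ 2700 km.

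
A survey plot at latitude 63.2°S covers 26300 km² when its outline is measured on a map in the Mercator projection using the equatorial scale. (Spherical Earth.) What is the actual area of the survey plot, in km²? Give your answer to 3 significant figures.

Mercator is conformal, so the point scale is isotropic: h = k = sec φ = 1/cos φ.
Areal scale = k² = sec²φ = 1/cos²(63.2°) = 1/0.4509² = 4.919.
True area = apparent / (areal scale) = 26300 / 4.919 ≈ 5350 km².

5350 km²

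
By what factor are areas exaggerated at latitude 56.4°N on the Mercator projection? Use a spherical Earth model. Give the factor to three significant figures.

3.27

Mercator is conformal, so the point scale is isotropic: h = k = sec φ = 1/cos φ.
Areal scale = k² = sec²φ = 1/cos²(56.4°) = 1/0.5534² = 3.265.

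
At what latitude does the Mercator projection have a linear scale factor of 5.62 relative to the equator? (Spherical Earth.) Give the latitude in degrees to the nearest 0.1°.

Mercator scale is k = sec φ = 1/cos φ.
1/cos φ = 5.62  ⇒  cos φ = 0.1779  ⇒  φ = arccos(0.1779) ≈ 79.8°.

79.8°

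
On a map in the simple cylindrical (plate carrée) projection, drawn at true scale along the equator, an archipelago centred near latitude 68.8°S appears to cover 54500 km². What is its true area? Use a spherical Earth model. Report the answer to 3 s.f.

In the plate carrée (x = Rλ, y = Rφ), meridians are true-scale (h = 1) and parallels are stretched by k = sec φ.
Areal scale = h·k = 1 × sec φ; at 68.8°, h = 1.000, k = 2.765, so h·k = 2.765.
True area = apparent / (areal scale) = 54500 / 2.765 ≈ 19700 km².

19700 km²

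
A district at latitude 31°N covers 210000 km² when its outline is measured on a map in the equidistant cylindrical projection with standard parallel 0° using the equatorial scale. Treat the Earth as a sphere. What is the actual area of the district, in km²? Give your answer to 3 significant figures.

In the plate carrée (x = Rλ, y = Rφ), meridians are true-scale (h = 1) and parallels are stretched by k = sec φ.
Areal scale = h·k = 1 × sec φ; at 31°, h = 1.000, k = 1.167, so h·k = 1.167.
True area = apparent / (areal scale) = 210000 / 1.167 ≈ 180000 km².

180000 km²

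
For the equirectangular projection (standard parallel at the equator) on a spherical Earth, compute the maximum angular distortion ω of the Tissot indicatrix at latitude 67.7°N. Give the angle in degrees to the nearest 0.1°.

53.5°

In the plate carrée (x = Rλ, y = Rφ), meridians are true-scale (h = 1) and parallels are stretched by k = sec φ.
At 67.7°: h = 1.000, k = 2.635; principal scales a = 2.635, b = 1.000.
sin(ω/2) = (a − b)/(a + b) = 1.635/3.635 = 0.4498, so ω = 2 arcsin(0.4498) ≈ 53.5°.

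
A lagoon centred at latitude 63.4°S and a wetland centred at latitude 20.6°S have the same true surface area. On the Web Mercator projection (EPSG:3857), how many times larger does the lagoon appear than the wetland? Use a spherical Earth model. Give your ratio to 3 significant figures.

4.37

Mercator areal scale is sec²φ.
At 63.4°: sec²(63.4°) = 1/0.4478² = 4.988.
At 20.6°: sec²(20.6°) = 1/0.9361² = 1.141.
Ratio = 4.988/1.141 = cos²(20.6°)/cos²(63.4°) ≈ 4.37.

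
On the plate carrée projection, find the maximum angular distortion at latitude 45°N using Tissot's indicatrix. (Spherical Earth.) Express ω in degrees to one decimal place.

For the equirectangular projection with φ₀ = 0 (plate carrée), h = 1 along meridians and k = sec φ along parallels.
At 45°: h = 1.000, k = 1.414; principal scales a = 1.414, b = 1.000.
sin(ω/2) = (a − b)/(a + b) = 0.4142/2.414 = 0.1716, so ω = 2 arcsin(0.1716) ≈ 19.8°.

19.8°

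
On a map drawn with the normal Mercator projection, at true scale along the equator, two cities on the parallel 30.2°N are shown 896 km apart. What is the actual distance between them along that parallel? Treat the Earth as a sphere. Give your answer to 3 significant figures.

Mercator is conformal, so the point scale is isotropic: h = k = sec φ = 1/cos φ.
Along the parallel at 30.2°, map distances are exaggerated by k = sec 30.2° = 1.157.
True distance = 896 / 1.157 = 896 × cos 30.2° ≈ 774 km.

774 km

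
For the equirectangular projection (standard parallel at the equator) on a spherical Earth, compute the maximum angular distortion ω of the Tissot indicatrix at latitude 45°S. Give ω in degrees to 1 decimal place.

19.8°

In the plate carrée (x = Rλ, y = Rφ), meridians are true-scale (h = 1) and parallels are stretched by k = sec φ.
At 45°: h = 1.000, k = 1.414; principal scales a = 1.414, b = 1.000.
sin(ω/2) = (a − b)/(a + b) = 0.4142/2.414 = 0.1716, so ω = 2 arcsin(0.1716) ≈ 19.8°.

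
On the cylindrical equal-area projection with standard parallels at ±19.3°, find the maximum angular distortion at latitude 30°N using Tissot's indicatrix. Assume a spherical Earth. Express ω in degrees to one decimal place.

9.8°

A cylindrical equal-area projection with standard parallel φ₀ has meridian scale h = cos φ / cos φ₀ and parallel scale k = cos φ₀ / cos φ (so areas are preserved, h·k = 1).
At 30°: h = 0.9176, k = 1.090; principal scales a = 1.090, b = 0.9176.
sin(ω/2) = (a − b)/(a + b) = 0.1722/2.007 = 0.08579, so ω = 2 arcsin(0.08579) ≈ 9.8°.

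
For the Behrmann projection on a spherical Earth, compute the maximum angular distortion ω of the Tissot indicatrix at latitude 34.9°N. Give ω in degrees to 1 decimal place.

6.2°

Behrmann is a cylindrical equal-area projection with standard parallels at ±30°. A cylindrical equal-area projection with standard parallel φ₀ has meridian scale h = cos φ / cos φ₀ and parallel scale k = cos φ₀ / cos φ (so areas are preserved, h·k = 1).
At 34.9°: h = 0.9470, k = 1.056; principal scales a = 1.056, b = 0.9470.
sin(ω/2) = (a − b)/(a + b) = 0.1089/2.003 = 0.05437, so ω = 2 arcsin(0.05437) ≈ 6.2°.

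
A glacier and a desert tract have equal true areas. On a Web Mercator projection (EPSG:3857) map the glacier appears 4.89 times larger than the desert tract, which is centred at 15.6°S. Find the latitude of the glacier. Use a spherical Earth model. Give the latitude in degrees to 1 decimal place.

On Mercator, (apparent₁)/(apparent₂) = sec²φ₁ / sec²φ₂ when true areas are equal.
cos²φ₂ / cos²φ₁ = 4.89  ⇒  cos φ₁ = cos 15.6° / √4.89 = 0.9632/2.211 = 0.4356.
φ₁ = arccos(0.4356) ≈ 64.2°.

64.2°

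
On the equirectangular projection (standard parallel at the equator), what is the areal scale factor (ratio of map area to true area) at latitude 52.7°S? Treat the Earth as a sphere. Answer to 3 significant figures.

1.65

In the plate carrée (x = Rλ, y = Rφ), meridians are true-scale (h = 1) and parallels are stretched by k = sec φ.
Areal scale = h·k = 1 × sec φ; at 52.7°, h = 1.000, k = 1.650, so h·k = 1.650.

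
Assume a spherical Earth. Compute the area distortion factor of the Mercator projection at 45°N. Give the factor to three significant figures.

For Mercator, h = k = sec φ (a conformal cylindrical projection has a single point scale, 1/cos φ).
Areal scale = k² = sec²φ = 1/cos²(45°) = 1/0.7071² = 2.000.

2.00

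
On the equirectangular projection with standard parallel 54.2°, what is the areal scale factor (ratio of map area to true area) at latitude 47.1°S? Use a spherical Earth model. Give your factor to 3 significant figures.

0.859

The equidistant cylindrical projection with φ₀ = 54.2° has h = 1 (meridians true) and k = cos φ₀ / cos φ along parallels.
Areal scale = h·k = 1 × cos φ₀ / cos φ; at 47.1°, h = 1.000, k = 0.8593, so h·k = 0.8593.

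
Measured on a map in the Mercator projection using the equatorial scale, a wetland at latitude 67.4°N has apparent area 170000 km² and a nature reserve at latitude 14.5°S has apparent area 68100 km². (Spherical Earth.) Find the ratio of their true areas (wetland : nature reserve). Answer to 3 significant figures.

0.393

Since Mercator area scale is 1/cos²φ, the true area equals the apparent area multiplied by cos²φ.
True area of wetland: 170000 × cos²(67.4°) = 170000 × 0.1477 = 25110 km².
True area of nature reserve: 68100 × cos²(14.5°) = 68100 × 0.9373 = 63830 km².
Ratio = 25110 / 63830 ≈ 0.393.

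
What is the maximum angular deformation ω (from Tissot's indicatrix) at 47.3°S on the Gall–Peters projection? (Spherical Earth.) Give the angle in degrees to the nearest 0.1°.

The Gall–Peters projection is cylindrical equal-area with φ₀ = 45°. For cylindrical equal-area with standard parallel φ₀, h = cos φ / cos φ₀ and k = cos φ₀ / cos φ, so h·k = 1.
At 47.3°: h = 0.9591, k = 1.043; principal scales a = 1.043, b = 0.9591.
sin(ω/2) = (a − b)/(a + b) = 0.08362/2.002 = 0.04177, so ω = 2 arcsin(0.04177) ≈ 4.8°.

4.8°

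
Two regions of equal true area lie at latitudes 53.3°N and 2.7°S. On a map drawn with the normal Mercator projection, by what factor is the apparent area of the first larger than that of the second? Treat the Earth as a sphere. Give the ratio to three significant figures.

Mercator is conformal with k = sec φ, so areal scale = k² = sec²φ.
At 53.3°: sec²(53.3°) = 1/0.5976² = 2.800.
At 2.7°: sec²(2.7°) = 1/0.9989² = 1.002.
Ratio = 2.800/1.002 = cos²(2.7°)/cos²(53.3°) ≈ 2.79.

2.79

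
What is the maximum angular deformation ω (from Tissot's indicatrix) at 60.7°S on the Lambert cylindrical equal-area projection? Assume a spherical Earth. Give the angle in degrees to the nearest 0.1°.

75.7°

The Lambert cylindrical equal-area projection is the cylindrical equal-area projection with its standard parallel at the equator (φ₀ = 0). Cylindrical equal-area (φ₀ = 0°): h = cos φ / cos 0° along meridians, k = cos 0° / cos φ along parallels; h·k = 1.
At 60.7°: h = 0.4894, k = 2.043; principal scales a = 2.043, b = 0.4894.
sin(ω/2) = (a − b)/(a + b) = 1.554/2.533 = 0.6136, so ω = 2 arcsin(0.6136) ≈ 75.7°.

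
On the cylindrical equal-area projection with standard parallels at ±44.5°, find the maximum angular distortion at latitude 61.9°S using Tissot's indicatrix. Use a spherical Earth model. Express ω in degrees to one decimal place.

46.2°

For cylindrical equal-area with standard parallel φ₀, h = cos φ / cos φ₀ and k = cos φ₀ / cos φ, so h·k = 1.
At 61.9°: h = 0.6604, k = 1.514; principal scales a = 1.514, b = 0.6604.
sin(ω/2) = (a − b)/(a + b) = 0.8539/2.175 = 0.3927, so ω = 2 arcsin(0.3927) ≈ 46.2°.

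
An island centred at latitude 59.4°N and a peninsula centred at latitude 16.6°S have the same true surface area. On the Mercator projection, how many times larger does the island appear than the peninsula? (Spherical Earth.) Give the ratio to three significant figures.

3.54

On Mercator, area is exaggerated by sec²φ = 1/cos²φ.
At 59.4°: sec²(59.4°) = 1/0.5090² = 3.859.
At 16.6°: sec²(16.6°) = 1/0.9583² = 1.089.
Ratio = 3.859/1.089 = cos²(16.6°)/cos²(59.4°) ≈ 3.54.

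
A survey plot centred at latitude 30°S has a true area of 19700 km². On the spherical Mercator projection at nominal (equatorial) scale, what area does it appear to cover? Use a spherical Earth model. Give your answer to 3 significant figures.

26300 km²

For Mercator, h = k = sec φ (a conformal cylindrical projection has a single point scale, 1/cos φ).
Areal scale = k² = sec²φ = 1/cos²(30°) = 1/0.8660² = 1.333.
Apparent area = 19700 × 1.333 ≈ 26300 km².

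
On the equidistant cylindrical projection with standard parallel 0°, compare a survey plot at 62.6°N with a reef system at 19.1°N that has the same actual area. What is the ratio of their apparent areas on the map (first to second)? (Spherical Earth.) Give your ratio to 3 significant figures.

Plate carrée maps x = Rλ, y = Rφ. The meridian scale is h = 1 and the parallel scale is k = 1/cos φ = sec φ.
Areal scale at 62.6°: h·k = 1.000 × 2.173 = 2.173.
Areal scale at 19.1°: h·k = 1.000 × 1.058 = 1.058.
Ratio = 2.173/1.058 ≈ 2.05.

2.05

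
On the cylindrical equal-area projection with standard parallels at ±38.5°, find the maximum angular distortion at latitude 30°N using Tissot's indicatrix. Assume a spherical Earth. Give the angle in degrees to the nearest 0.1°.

Cylindrical equal-area (φ₀ = 38.5°): h = cos φ / cos 38.5° along meridians, k = cos 38.5° / cos φ along parallels; h·k = 1.
At 30°: h = 1.107, k = 0.9037; principal scales a = 1.107, b = 0.9037.
sin(ω/2) = (a − b)/(a + b) = 0.2029/2.010 = 0.1009, so ω = 2 arcsin(0.1009) ≈ 11.6°.

11.6°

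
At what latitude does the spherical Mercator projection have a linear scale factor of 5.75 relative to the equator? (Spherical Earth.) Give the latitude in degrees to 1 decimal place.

80.0°

Mercator scale is k = sec φ = 1/cos φ.
1/cos φ = 5.75  ⇒  cos φ = 0.1739  ⇒  φ = arccos(0.1739) ≈ 80.0°.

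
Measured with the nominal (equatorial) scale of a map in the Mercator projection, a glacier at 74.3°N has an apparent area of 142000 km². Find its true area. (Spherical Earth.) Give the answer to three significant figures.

10400 km²

For Mercator, h = k = sec φ (a conformal cylindrical projection has a single point scale, 1/cos φ).
Areal scale = k² = sec²φ = 1/cos²(74.3°) = 1/0.2706² = 13.66.
True area = apparent / (areal scale) = 142000 / 13.66 ≈ 10400 km².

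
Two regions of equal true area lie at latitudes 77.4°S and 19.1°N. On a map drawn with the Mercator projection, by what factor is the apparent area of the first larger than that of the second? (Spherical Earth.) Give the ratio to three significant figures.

On Mercator, area is exaggerated by sec²φ = 1/cos²φ.
At 77.4°: sec²(77.4°) = 1/0.2181² = 21.01.
At 19.1°: sec²(19.1°) = 1/0.9449² = 1.120.
Ratio = 21.01/1.120 = cos²(19.1°)/cos²(77.4°) ≈ 18.8.

18.8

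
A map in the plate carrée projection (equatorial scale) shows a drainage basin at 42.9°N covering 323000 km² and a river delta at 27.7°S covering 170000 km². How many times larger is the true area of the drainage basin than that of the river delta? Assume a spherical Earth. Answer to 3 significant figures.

On the plate carrée, areal scale = h·k = 1 × sec φ, so true area = apparent × cos φ.
True area of drainage basin: 323000 × cos(42.9°) = 323000 × 0.7325 = 236600 km².
True area of river delta: 170000 × cos(27.7°) = 170000 × 0.8854 = 150500 km².
Ratio = 236600 / 150500 ≈ 1.57.

1.57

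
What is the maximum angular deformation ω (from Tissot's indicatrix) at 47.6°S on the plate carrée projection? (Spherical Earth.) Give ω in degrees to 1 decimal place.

In the plate carrée (x = Rλ, y = Rφ), meridians are true-scale (h = 1) and parallels are stretched by k = sec φ.
At 47.6°: h = 1.000, k = 1.483; principal scales a = 1.483, b = 1.000.
sin(ω/2) = (a − b)/(a + b) = 0.4830/2.483 = 0.1945, so ω = 2 arcsin(0.1945) ≈ 22.4°.

22.4°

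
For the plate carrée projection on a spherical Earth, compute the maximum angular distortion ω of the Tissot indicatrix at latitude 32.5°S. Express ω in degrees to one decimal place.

Plate carrée maps x = Rλ, y = Rφ. The meridian scale is h = 1 and the parallel scale is k = 1/cos φ = sec φ.
At 32.5°: h = 1.000, k = 1.186; principal scales a = 1.186, b = 1.000.
sin(ω/2) = (a − b)/(a + b) = 0.1857/2.186 = 0.08496, so ω = 2 arcsin(0.08496) ≈ 9.7°.

9.7°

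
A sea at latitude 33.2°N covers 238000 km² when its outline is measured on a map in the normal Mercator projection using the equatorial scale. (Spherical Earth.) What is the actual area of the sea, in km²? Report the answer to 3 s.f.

The Mercator projection is conformal; its linear scale factor is the same in every direction and equals sec φ = 1/cos φ.
Areal scale = k² = sec²φ = 1/cos²(33.2°) = 1/0.8368² = 1.428.
True area = apparent / (areal scale) = 238000 / 1.428 ≈ 167000 km².

167000 km²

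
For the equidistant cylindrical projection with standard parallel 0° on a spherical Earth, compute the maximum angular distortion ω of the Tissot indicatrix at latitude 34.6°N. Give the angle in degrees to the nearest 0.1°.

11.1°

In the plate carrée (x = Rλ, y = Rφ), meridians are true-scale (h = 1) and parallels are stretched by k = sec φ.
At 34.6°: h = 1.000, k = 1.215; principal scales a = 1.215, b = 1.000.
sin(ω/2) = (a − b)/(a + b) = 0.2149/2.215 = 0.09701, so ω = 2 arcsin(0.09701) ≈ 11.1°.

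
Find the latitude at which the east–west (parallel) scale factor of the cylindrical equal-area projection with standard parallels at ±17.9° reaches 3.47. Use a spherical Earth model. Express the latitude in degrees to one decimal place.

Cylindrical equal-area (φ₀ = 17.9°): h = cos φ / cos 17.9° along meridians, k = cos 17.9° / cos φ along parallels; h·k = 1.
k = cos φ₀ / cos φ = 3.47  ⇒  cos φ = cos 17.9° / 3.47 = 0.2742.
φ = arccos(0.2742) ≈ 74.1°.

74.1°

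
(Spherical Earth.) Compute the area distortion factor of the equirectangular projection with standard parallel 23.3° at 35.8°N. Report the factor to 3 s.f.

1.13

The equidistant cylindrical projection with φ₀ = 23.3° has h = 1 (meridians true) and k = cos φ₀ / cos φ along parallels.
Areal scale = h·k = 1 × cos φ₀ / cos φ; at 35.8°, h = 1.000, k = 1.132, so h·k = 1.132.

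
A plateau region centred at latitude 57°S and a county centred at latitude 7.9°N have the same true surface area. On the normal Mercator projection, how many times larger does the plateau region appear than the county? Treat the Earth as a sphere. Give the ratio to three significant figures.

On Mercator, area is exaggerated by sec²φ = 1/cos²φ.
At 57°: sec²(57°) = 1/0.5446² = 3.371.
At 7.9°: sec²(7.9°) = 1/0.9905² = 1.019.
Ratio = 3.371/1.019 = cos²(7.9°)/cos²(57°) ≈ 3.31.

3.31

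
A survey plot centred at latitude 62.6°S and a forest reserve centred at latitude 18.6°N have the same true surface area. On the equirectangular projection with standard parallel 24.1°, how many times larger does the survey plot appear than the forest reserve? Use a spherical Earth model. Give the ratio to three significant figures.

2.06

The equidistant cylindrical projection with φ₀ = 24.1° has h = 1 (meridians true) and k = cos φ₀ / cos φ along parallels.
Areal scale at 62.6°: h·k = 1.000 × 1.984 = 1.984.
Areal scale at 18.6°: h·k = 1.000 × 0.9631 = 0.9631.
Ratio = 1.984/0.9631 ≈ 2.06.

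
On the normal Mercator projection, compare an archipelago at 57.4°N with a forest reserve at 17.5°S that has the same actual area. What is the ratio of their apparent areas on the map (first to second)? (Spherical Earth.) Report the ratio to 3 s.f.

3.13

Mercator areal scale is sec²φ.
At 57.4°: sec²(57.4°) = 1/0.5388² = 3.445.
At 17.5°: sec²(17.5°) = 1/0.9537² = 1.099.
Ratio = 3.445/1.099 = cos²(17.5°)/cos²(57.4°) ≈ 3.13.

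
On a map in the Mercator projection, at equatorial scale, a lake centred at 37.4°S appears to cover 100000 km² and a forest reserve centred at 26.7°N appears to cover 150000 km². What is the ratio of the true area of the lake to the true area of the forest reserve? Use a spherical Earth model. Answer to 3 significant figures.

Since Mercator area scale is 1/cos²φ, the true area equals the apparent area multiplied by cos²φ.
True area of lake: 100000 × cos²(37.4°) = 100000 × 0.6311 = 63110 km².
True area of forest reserve: 150000 × cos²(26.7°) = 150000 × 0.7981 = 119700 km².
Ratio = 63110 / 119700 ≈ 0.527.

0.527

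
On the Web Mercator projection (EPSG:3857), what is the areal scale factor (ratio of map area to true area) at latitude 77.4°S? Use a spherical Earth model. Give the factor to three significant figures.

The Mercator projection is conformal; its linear scale factor is the same in every direction and equals sec φ = 1/cos φ.
Areal scale = k² = sec²φ = 1/cos²(77.4°) = 1/0.2181² = 21.01.

21.0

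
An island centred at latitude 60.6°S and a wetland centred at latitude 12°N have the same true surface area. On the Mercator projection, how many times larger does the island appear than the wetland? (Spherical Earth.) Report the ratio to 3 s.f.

3.97

Mercator areal scale is sec²φ.
At 60.6°: sec²(60.6°) = 1/0.4909² = 4.150.
At 12°: sec²(12°) = 1/0.9781² = 1.045.
Ratio = 4.150/1.045 = cos²(12°)/cos²(60.6°) ≈ 3.97.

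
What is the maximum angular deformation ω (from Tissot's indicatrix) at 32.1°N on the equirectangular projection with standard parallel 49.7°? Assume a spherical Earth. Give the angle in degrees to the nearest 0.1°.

The equidistant cylindrical projection with φ₀ = 49.7° has h = 1 (meridians true) and k = cos φ₀ / cos φ along parallels.
At 32.1°: h = 1.000, k = 0.7635; principal scales a = 1.000, b = 0.7635.
sin(ω/2) = (a − b)/(a + b) = 0.2365/1.764 = 0.1341, so ω = 2 arcsin(0.1341) ≈ 15.4°.

15.4°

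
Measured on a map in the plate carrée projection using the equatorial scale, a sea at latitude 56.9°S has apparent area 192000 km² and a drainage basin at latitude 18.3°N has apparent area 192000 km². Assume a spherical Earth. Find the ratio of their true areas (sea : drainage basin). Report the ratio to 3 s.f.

Plate carrée has h = 1 and k = sec φ, giving areal scale sec φ; true area = (apparent area) · cos φ.
True area of sea: 192000 × cos(56.9°) = 192000 × 0.5461 = 104900 km².
True area of drainage basin: 192000 × cos(18.3°) = 192000 × 0.9494 = 182300 km².
Ratio = 104900 / 182300 ≈ 0.575.

0.575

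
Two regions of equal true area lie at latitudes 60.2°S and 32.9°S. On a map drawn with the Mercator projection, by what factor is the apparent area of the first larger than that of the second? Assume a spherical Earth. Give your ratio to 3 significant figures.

2.85

Mercator is conformal with k = sec φ, so areal scale = k² = sec²φ.
At 60.2°: sec²(60.2°) = 1/0.4970² = 4.049.
At 32.9°: sec²(32.9°) = 1/0.8396² = 1.419.
Ratio = 4.049/1.419 = cos²(32.9°)/cos²(60.2°) ≈ 2.85.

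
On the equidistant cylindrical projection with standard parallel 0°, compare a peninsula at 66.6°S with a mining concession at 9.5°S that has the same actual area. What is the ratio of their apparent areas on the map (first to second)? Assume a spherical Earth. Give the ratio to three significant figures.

In the plate carrée (x = Rλ, y = Rφ), meridians are true-scale (h = 1) and parallels are stretched by k = sec φ.
Areal scale at 66.6°: h·k = 1.000 × 2.518 = 2.518.
Areal scale at 9.5°: h·k = 1.000 × 1.014 = 1.014.
Ratio = 2.518/1.014 ≈ 2.48.

2.48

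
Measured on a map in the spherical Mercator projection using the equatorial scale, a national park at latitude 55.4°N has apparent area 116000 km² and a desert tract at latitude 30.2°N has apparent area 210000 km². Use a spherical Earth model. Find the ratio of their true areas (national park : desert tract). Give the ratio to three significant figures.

0.238

On Mercator the areal scale is sec²φ, so true area = apparent × cos²φ.
True area of national park: 116000 × cos²(55.4°) = 116000 × 0.3224 = 37400 km².
True area of desert tract: 210000 × cos²(30.2°) = 210000 × 0.7470 = 156900 km².
Ratio = 37400 / 156900 ≈ 0.238.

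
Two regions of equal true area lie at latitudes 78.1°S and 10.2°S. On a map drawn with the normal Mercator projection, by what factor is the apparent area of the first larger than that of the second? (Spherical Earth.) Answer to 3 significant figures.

Mercator is conformal with k = sec φ, so areal scale = k² = sec²φ.
At 78.1°: sec²(78.1°) = 1/0.2062² = 23.52.
At 10.2°: sec²(10.2°) = 1/0.9842² = 1.032.
Ratio = 23.52/1.032 = cos²(10.2°)/cos²(78.1°) ≈ 22.8.

22.8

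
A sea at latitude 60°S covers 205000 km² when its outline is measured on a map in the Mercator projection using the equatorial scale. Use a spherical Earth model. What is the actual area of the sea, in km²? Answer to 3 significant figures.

For Mercator, h = k = sec φ (a conformal cylindrical projection has a single point scale, 1/cos φ).
Areal scale = k² = sec²φ = 1/cos²(60°) = 1/0.5000² = 4.000.
True area = apparent / (areal scale) = 205000 / 4.000 ≈ 51300 km².

51300 km²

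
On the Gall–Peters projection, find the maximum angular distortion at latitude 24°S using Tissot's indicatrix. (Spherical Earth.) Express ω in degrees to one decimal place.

The Gall–Peters projection is cylindrical equal-area with φ₀ = 45°. A cylindrical equal-area projection with standard parallel φ₀ has meridian scale h = cos φ / cos φ₀ and parallel scale k = cos φ₀ / cos φ (so areas are preserved, h·k = 1).
At 24°: h = 1.292, k = 0.7740; principal scales a = 1.292, b = 0.7740.
sin(ω/2) = (a − b)/(a + b) = 0.5179/2.066 = 0.2507, so ω = 2 arcsin(0.2507) ≈ 29.0°.

29.0°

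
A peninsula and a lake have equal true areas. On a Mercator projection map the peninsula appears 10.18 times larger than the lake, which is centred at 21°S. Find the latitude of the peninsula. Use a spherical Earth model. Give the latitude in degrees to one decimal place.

On Mercator, (apparent₁)/(apparent₂) = sec²φ₁ / sec²φ₂ when true areas are equal.
cos²φ₂ / cos²φ₁ = 10.18  ⇒  cos φ₁ = cos 21° / √10.18 = 0.9336/3.191 = 0.2926.
φ₁ = arccos(0.2926) ≈ 73.0°.

73.0°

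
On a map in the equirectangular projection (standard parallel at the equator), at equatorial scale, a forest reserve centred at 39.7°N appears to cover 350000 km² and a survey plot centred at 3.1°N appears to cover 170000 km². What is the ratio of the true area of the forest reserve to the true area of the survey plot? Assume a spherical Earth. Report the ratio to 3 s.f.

1.59

Plate carrée has h = 1 and k = sec φ, giving areal scale sec φ; true area = (apparent area) · cos φ.
True area of forest reserve: 350000 × cos(39.7°) = 350000 × 0.7694 = 269300 km².
True area of survey plot: 170000 × cos(3.1°) = 170000 × 0.9985 = 169800 km².
Ratio = 269300 / 169800 ≈ 1.59.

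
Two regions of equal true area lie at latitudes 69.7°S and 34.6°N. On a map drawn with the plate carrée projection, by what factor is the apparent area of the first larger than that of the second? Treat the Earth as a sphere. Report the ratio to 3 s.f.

2.37

In the plate carrée (x = Rλ, y = Rφ), meridians are true-scale (h = 1) and parallels are stretched by k = sec φ.
Areal scale at 69.7°: h·k = 1.000 × 2.882 = 2.882.
Areal scale at 34.6°: h·k = 1.000 × 1.215 = 1.215.
Ratio = 2.882/1.215 ≈ 2.37.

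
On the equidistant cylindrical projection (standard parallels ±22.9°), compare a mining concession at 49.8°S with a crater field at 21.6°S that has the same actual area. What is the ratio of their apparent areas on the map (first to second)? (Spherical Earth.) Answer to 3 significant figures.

With standard parallel φ₀ = 22.9°, the equirectangular projection gives x = Rλ cos φ₀, y = Rφ, so h = 1 and k = cos 22.9° / cos φ.
Areal scale at 49.8°: h·k = 1.000 × 1.427 = 1.427.
Areal scale at 21.6°: h·k = 1.000 × 0.9908 = 0.9908.
Ratio = 1.427/0.9908 ≈ 1.44.

1.44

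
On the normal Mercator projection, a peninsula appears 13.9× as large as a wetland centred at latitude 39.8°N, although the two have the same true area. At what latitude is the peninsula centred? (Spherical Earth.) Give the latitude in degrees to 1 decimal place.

On Mercator, (apparent₁)/(apparent₂) = sec²φ₁ / sec²φ₂ when true areas are equal.
cos²φ₂ / cos²φ₁ = 13.9  ⇒  cos φ₁ = cos 39.8° / √13.9 = 0.7683/3.728 = 0.2061.
φ₁ = arccos(0.2061) ≈ 78.1°.

78.1°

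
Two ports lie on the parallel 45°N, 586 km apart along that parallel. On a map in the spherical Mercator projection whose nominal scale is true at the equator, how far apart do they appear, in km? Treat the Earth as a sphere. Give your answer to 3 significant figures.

Mercator is conformal, so the point scale is isotropic: h = k = sec φ = 1/cos φ.
Along the parallel, k = sec 45° = 1/0.7071 = 1.414.
Map distance = 586 × 1.414 ≈ 829 km.

829 km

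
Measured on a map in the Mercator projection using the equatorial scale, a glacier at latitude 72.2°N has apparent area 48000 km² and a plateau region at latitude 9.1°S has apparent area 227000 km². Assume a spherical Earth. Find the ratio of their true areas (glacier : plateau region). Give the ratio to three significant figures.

Since Mercator area scale is 1/cos²φ, the true area equals the apparent area multiplied by cos²φ.
True area of glacier: 48000 × cos²(72.2°) = 48000 × 0.09345 = 4486 km².
True area of plateau region: 227000 × cos²(9.1°) = 227000 × 0.9750 = 221300 km².
Ratio = 4486 / 221300 ≈ 0.0203.

0.0203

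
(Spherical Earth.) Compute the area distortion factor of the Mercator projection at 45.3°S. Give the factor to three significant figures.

2.02

Mercator is conformal, so the point scale is isotropic: h = k = sec φ = 1/cos φ.
Areal scale = k² = sec²φ = 1/cos²(45.3°) = 1/0.7034² = 2.021.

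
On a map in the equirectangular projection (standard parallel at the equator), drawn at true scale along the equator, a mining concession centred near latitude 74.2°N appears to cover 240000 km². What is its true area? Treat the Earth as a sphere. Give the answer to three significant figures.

65300 km²

Plate carrée maps x = Rλ, y = Rφ. The meridian scale is h = 1 and the parallel scale is k = 1/cos φ = sec φ.
Areal scale = h·k = 1 × sec φ; at 74.2°, h = 1.000, k = 3.673, so h·k = 3.673.
True area = apparent / (areal scale) = 240000 / 3.673 ≈ 65300 km².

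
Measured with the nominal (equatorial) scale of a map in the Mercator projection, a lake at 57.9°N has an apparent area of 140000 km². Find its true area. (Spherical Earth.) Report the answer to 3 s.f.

For Mercator, h = k = sec φ (a conformal cylindrical projection has a single point scale, 1/cos φ).
Areal scale = k² = sec²φ = 1/cos²(57.9°) = 1/0.5314² = 3.541.
True area = apparent / (areal scale) = 140000 / 3.541 ≈ 39500 km².

39500 km²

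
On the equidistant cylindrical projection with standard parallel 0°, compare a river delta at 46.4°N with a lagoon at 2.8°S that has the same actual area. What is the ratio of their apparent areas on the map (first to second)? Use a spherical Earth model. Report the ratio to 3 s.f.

For the equirectangular projection with φ₀ = 0 (plate carrée), h = 1 along meridians and k = sec φ along parallels.
Areal scale at 46.4°: h·k = 1.000 × 1.450 = 1.450.
Areal scale at 2.8°: h·k = 1.000 × 1.001 = 1.001.
Ratio = 1.450/1.001 ≈ 1.45.

1.45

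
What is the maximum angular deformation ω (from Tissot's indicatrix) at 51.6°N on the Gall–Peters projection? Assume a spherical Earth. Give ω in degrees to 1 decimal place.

Gall–Peters is a cylindrical equal-area projection with standard parallels at ±45°. A cylindrical equal-area projection with standard parallel φ₀ has meridian scale h = cos φ / cos φ₀ and parallel scale k = cos φ₀ / cos φ (so areas are preserved, h·k = 1).
At 51.6°: h = 0.8784, k = 1.138; principal scales a = 1.138, b = 0.8784.
sin(ω/2) = (a − b)/(a + b) = 0.2600/2.017 = 0.1289, so ω = 2 arcsin(0.1289) ≈ 14.8°.

14.8°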